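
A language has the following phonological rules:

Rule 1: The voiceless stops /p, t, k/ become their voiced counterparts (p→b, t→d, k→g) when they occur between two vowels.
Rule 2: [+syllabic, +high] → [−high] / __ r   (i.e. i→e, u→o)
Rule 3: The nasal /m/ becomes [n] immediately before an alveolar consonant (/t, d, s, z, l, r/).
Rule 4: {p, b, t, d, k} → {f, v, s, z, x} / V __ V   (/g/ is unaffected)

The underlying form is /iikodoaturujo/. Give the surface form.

iigozoazorujo

Rule 1 (intervocalic voicing): /k/ is a voiceless stop between vowels /i/ and /o/, so it voices to [g]. /t/ is a voiceless stop between vowels /a/ and /u/, so it voices to [d]. /iikodoaturujo/ → iigodoadurujo.
Rule 2 (pre-rhotic lowering): /u/ is a high vowel immediately before /r/, so it lowers to [o]. /iigodoadurujo/ → iigodoadorujo.
Rule 3 (nasal place assimilation): no segment meets the environment; /iigodoadorujo/ is unchanged.
Rule 4 (intervocalic spirantization): /d/ is a stop between vowels /o/ and /o/, so it spirantizes to the fricative [z]. /d/ is a stop between vowels /a/ and /o/, so it spirantizes to the fricative [z]. /iigodoadorujo/ → iigozoazorujo.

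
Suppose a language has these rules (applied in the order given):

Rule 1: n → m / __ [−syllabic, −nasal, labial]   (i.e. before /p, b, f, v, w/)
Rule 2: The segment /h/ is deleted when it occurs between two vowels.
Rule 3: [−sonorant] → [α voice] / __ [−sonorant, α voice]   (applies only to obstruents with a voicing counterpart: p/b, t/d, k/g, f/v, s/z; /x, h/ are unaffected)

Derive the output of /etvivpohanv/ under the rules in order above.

edvifpoamv

Rule 1 (nasal place assimilation): /n/ precedes the labial consonant /v/, so it assimilates in place to [m]. /etvivpohanv/ → etvivpohamv.
Rule 2 (intervocalic h-deletion): /h/ occurs between vowels /o/ and /a/, so it deletes. /etvivpohamv/ → etvivpoamv.
Rule 3 (regressive voicing assimilation): /t/ precedes the voiced obstruent /v/, so it voices to [d] by assimilation. /v/ precedes the voiceless obstruent /p/, so it devoices to [f] by assimilation. /etvivpoamv/ → edvifpoamv.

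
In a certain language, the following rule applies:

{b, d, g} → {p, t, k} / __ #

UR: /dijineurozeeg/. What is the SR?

dijineurozeek

Scanning /dijineurozeeg/: /d/ at position 1 is not in the conditioning environment; /g/ is a voiced stop in word-final position, so it devoices to [k].
Result: [dijineurozeek].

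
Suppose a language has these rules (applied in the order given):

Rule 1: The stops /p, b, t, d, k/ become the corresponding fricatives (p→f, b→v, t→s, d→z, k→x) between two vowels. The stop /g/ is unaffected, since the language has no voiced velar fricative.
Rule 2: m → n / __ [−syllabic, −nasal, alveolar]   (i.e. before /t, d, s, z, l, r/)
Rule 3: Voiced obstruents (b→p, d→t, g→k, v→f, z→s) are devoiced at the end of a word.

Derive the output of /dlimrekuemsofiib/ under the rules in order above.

Rule 1 (intervocalic spirantization): /k/ is a stop between vowels /e/ and /u/, so it spirantizes to the fricative [x]. /dlimrekuemsofiib/ → dlimrexuemsofiib.
Rule 2 (nasal place assimilation): /m/ precedes the alveolar consonant /r/, so it assimilates in place to [n]. /m/ precedes the alveolar consonant /s/, so it assimilates in place to [n]. /dlimrexuemsofiib/ → dlinrexuensofiib.
Rule 3 (final devoicing): /b/ is a voiced obstruent in word-final position, so it devoices to [p]. /dlinrexuensofiib/ → dlinrexuensofiip.

dlinrexuensofiip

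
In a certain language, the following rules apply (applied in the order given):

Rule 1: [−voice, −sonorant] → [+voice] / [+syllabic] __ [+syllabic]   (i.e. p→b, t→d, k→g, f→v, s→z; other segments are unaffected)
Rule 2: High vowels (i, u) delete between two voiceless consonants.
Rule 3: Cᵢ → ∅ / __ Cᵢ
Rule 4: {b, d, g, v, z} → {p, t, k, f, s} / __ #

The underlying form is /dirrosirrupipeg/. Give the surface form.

dirozirubibek

Rule 1 (intervocalic voicing): /s/ is a voiceless obstruent between vowels /o/ and /i/, so it voices to [z]. /p/ is a voiceless obstruent between vowels /u/ and /i/, so it voices to [b]. /p/ is a voiceless obstruent between vowels /i/ and /e/, so it voices to [b]. /dirrosirrupipeg/ → dirrozirrubibeg.
Rule 2 (high vowel syncope): no segment meets the environment; /dirrozirrubibeg/ is unchanged.
Rule 3 (degemination): /rr/ is a geminate; the first /r/ deletes. /rr/ is a geminate; the first /r/ deletes. /dirrozirrubibeg/ → dirozirubibeg.
Rule 4 (final devoicing): /g/ is a voiced obstruent in word-final position, so it devoices to [k]. /dirozirubibeg/ → dirozirubibek.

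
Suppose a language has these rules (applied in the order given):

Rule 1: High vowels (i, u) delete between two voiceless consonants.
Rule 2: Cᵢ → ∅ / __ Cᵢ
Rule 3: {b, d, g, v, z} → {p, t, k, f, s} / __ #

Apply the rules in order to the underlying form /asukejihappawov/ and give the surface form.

Rule 1 (high vowel syncope): /u/ is a high vowel flanked by voiceless consonants /s/ and /k/, so it deletes. /asukejihappawov/ → askejihappawov.
Rule 2 (degemination): /pp/ is a geminate; the first /p/ deletes. /askejihappawov/ → askejihapawov.
Rule 3 (final devoicing): /v/ is a voiced obstruent in word-final position, so it devoices to [f]. /askejihapawov/ → askejihapawof.

askejihapawof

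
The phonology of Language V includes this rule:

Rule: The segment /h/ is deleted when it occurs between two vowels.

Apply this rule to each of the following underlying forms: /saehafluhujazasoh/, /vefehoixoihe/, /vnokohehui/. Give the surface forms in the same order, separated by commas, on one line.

saeafluujazasoh, vefeoixoie, vnokoeui

/saehafluhujazasoh/: /h/ occurs between vowels /e/ and /a/, so it deletes. /h/ occurs between vowels /u/ and /u/, so it deletes. → [saeafluujazasoh].
/vefehoixoihe/: /h/ occurs between vowels /e/ and /o/, so it deletes. /h/ occurs between vowels /i/ and /e/, so it deletes. → [vefeoixoie].
/vnokohehui/: /h/ occurs between vowels /o/ and /e/, so it deletes. /h/ occurs between vowels /e/ and /u/, so it deletes. → [vnokoeui].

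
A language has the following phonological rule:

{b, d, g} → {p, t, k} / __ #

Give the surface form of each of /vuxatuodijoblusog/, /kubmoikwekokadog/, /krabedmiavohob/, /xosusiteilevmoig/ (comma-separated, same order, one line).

vuxatuodijoblusok, kubmoikwekokadok, krabedmiavohop, xosusiteilevmoik

/vuxatuodijoblusog/: /g/ is a voiced stop in word-final position, so it devoices to [k]. → [vuxatuodijoblusok].
/kubmoikwekokadog/: /g/ is a voiced stop in word-final position, so it devoices to [k]. → [kubmoikwekokadok].
/krabedmiavohob/: /b/ is a voiced stop in word-final position, so it devoices to [p]. → [krabedmiavohop].
/xosusiteilevmoig/: /g/ is a voiced stop in word-final position, so it devoices to [k]. → [xosusiteilevmoik].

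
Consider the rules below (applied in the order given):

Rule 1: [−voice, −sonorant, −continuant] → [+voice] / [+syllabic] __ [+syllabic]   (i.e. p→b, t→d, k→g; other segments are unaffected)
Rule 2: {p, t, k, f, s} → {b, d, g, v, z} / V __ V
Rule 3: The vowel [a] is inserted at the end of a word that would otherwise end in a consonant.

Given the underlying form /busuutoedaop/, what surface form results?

buzuudoedaopa

Rule 1 (intervocalic voicing): /t/ is a voiceless stop between vowels /u/ and /o/, so it voices to [d]. /busuutoedaop/ → busuudoedaop.
Rule 2 (intervocalic voicing): /s/ is a voiceless obstruent between vowels /u/ and /u/, so it voices to [z]. /busuudoedaop/ → buzuudoedaop.
Rule 3 (final a-epenthesis): the form ends in the consonant /p/, so [a] is inserted word-finally. /buzuudoedaop/ → buzuudoedaopa.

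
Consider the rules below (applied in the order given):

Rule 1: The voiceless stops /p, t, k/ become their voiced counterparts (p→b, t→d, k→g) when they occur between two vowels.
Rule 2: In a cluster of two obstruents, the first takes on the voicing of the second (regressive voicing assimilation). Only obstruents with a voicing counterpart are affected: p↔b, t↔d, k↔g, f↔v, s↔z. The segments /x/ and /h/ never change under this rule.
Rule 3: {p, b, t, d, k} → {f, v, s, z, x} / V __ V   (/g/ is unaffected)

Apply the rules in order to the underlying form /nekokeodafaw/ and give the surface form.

negogeozafaw

Rule 1 (intervocalic voicing): /k/ is a voiceless stop between vowels /e/ and /o/, so it voices to [g]. /k/ is a voiceless stop between vowels /o/ and /e/, so it voices to [g]. /nekokeodafaw/ → negogeodafaw.
Rule 2 (regressive voicing assimilation): no segment meets the environment; /negogeodafaw/ is unchanged.
Rule 3 (intervocalic spirantization): /d/ is a stop between vowels /o/ and /a/, so it spirantizes to the fricative [z]. /negogeodafaw/ → negogeozafaw.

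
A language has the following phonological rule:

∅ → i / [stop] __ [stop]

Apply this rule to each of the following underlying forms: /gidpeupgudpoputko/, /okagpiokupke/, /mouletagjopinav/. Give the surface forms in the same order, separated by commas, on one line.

gidipeupigudipoputiko, okagipiokupike, mouletagjopinav

/gidpeupgudpoputko/: /d/ and /p/ form a stop–stop cluster, so [i] is inserted between them. /p/ and /g/ form a stop–stop cluster, so [i] is inserted between them. /d/ and /p/ form a stop–stop cluster, so [i] is inserted between them. /t/ and /k/ form a stop–stop cluster, so [i] is inserted between them. → [gidipeupigudipoputiko].
/okagpiokupke/: /g/ and /p/ form a stop–stop cluster, so [i] is inserted between them. /p/ and /k/ form a stop–stop cluster, so [i] is inserted between them. → [okagipiokupike].
/mouletagjopinav/: the rule's environment is not met; surfaces unchanged as [mouletagjopinav].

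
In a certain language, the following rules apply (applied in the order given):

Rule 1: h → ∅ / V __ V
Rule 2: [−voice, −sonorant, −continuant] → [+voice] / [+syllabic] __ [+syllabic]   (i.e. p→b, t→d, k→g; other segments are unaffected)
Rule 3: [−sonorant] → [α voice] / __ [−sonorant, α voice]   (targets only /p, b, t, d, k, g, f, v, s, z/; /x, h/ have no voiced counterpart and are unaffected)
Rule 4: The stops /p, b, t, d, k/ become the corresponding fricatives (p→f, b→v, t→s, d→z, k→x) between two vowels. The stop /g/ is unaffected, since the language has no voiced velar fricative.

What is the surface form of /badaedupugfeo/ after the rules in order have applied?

Rule 1 (intervocalic h-deletion): no segment meets the environment; /badaedupugfeo/ is unchanged.
Rule 2 (intervocalic voicing): /p/ is a voiceless stop between vowels /u/ and /u/, so it voices to [b]. /badaedupugfeo/ → badaedubugfeo.
Rule 3 (regressive voicing assimilation): /g/ precedes the voiceless obstruent /f/, so it devoices to [k] by assimilation. /badaedubugfeo/ → badaedubukfeo.
Rule 4 (intervocalic spirantization): /d/ is a stop between vowels /a/ and /a/, so it spirantizes to the fricative [z]. /d/ is a stop between vowels /e/ and /u/, so it spirantizes to the fricative [z]. /b/ is a stop between vowels /u/ and /u/, so it spirantizes to the fricative [v]. /badaedubukfeo/ → bazaezuvukfeo.

bazaezuvukfeo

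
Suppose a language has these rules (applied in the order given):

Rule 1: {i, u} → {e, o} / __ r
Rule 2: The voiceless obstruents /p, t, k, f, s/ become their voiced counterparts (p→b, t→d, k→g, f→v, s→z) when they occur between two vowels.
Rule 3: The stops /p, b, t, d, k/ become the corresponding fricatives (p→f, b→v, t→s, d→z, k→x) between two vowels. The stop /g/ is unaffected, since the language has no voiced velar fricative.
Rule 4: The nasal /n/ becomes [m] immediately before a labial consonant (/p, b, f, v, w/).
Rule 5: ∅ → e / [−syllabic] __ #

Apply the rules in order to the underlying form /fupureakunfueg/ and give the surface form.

Rule 1 (pre-rhotic lowering): /u/ is a high vowel immediately before /r/, so it lowers to [o]. /fupureakunfueg/ → fuporeakunfueg.
Rule 2 (intervocalic voicing): /p/ is a voiceless obstruent between vowels /u/ and /o/, so it voices to [b]. /k/ is a voiceless obstruent between vowels /a/ and /u/, so it voices to [g]. /fuporeakunfueg/ → fuboreagunfueg.
Rule 3 (intervocalic spirantization): /b/ is a stop between vowels /u/ and /o/, so it spirantizes to the fricative [v]. /fuboreagunfueg/ → fuvoreagunfueg.
Rule 4 (nasal place assimilation): /n/ precedes the labial consonant /f/, so it assimilates in place to [m]. /fuvoreagunfueg/ → fuvoreagumfueg.
Rule 5 (final e-epenthesis): the form ends in the consonant /g/, so [e] is inserted word-finally. /fuvoreagumfueg/ → fuvoreagumfuege.

fuvoreagumfuege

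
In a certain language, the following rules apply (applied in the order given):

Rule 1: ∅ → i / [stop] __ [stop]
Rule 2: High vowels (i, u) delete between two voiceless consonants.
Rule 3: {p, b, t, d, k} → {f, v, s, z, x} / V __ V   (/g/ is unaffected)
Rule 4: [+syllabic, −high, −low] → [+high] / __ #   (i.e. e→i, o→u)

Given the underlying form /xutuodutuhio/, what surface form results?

xtuozuthiu

Rule 1 (stop-cluster i-epenthesis): no segment meets the environment; /xutuodutuhio/ is unchanged.
Rule 2 (high vowel syncope): /u/ is a high vowel flanked by voiceless consonants /x/ and /t/, so it deletes. /u/ is a high vowel flanked by voiceless consonants /t/ and /h/, so it deletes. /xutuodutuhio/ → xtuoduthio.
Rule 3 (intervocalic spirantization): /d/ is a stop between vowels /o/ and /u/, so it spirantizes to the fricative [z]. /xtuoduthio/ → xtuozuthio.
Rule 4 (final vowel raising): /o/ is a mid vowel in word-final position, so it raises to [u]. /xtuozuthio/ → xtuozuthiu.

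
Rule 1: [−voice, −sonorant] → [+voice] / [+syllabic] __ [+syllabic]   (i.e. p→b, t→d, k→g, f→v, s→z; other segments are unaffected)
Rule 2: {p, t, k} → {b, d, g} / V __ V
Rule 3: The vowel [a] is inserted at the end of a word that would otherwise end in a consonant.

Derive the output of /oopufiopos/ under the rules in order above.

Rule 1 (intervocalic voicing): /p/ is a voiceless obstruent between vowels /o/ and /u/, so it voices to [b]. /f/ is a voiceless obstruent between vowels /u/ and /i/, so it voices to [v]. /p/ is a voiceless obstruent between vowels /o/ and /o/, so it voices to [b]. /oopufiopos/ → oobuviobos.
Rule 2 (intervocalic voicing): no segment meets the environment; /oobuviobos/ is unchanged.
Rule 3 (final a-epenthesis): the form ends in the consonant /s/, so [a] is inserted word-finally. /oobuviobos/ → oobuviobosa.

oobuviobosa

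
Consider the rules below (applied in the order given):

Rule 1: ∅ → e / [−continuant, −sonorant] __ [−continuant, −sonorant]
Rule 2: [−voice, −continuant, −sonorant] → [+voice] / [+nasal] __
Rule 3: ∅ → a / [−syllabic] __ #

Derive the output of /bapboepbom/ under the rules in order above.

bapeboepeboma

Rule 1 (stop-cluster e-epenthesis): /p/ and /b/ form a stop–stop cluster, so [e] is inserted between them. /p/ and /b/ form a stop–stop cluster, so [e] is inserted between them. /bapboepbom/ → bapeboepebom.
Rule 2 (post-nasal voicing): no segment meets the environment; /bapeboepebom/ is unchanged.
Rule 3 (final a-epenthesis): the form ends in the consonant /m/, so [a] is inserted word-finally. /bapeboepebom/ → bapeboepeboma.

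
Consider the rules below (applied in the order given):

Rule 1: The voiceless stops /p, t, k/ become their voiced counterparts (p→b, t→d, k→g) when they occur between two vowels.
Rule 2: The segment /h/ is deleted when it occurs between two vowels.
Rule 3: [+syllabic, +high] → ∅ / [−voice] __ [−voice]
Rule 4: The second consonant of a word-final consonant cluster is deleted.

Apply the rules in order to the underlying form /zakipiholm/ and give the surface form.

Rule 1 (intervocalic voicing): /k/ is a voiceless stop between vowels /a/ and /i/, so it voices to [g]. /p/ is a voiceless stop between vowels /i/ and /i/, so it voices to [b]. /zakipiholm/ → zagibiholm.
Rule 2 (intervocalic h-deletion): /h/ occurs between vowels /i/ and /o/, so it deletes. /zagibiholm/ → zagibiolm.
Rule 3 (high vowel syncope): no segment meets the environment; /zagibiolm/ is unchanged.
Rule 4 (final cluster simplification): /m/ is the second consonant of a word-final cluster /lm/, so it deletes. /zagibiolm/ → zagibiol.

zagibiol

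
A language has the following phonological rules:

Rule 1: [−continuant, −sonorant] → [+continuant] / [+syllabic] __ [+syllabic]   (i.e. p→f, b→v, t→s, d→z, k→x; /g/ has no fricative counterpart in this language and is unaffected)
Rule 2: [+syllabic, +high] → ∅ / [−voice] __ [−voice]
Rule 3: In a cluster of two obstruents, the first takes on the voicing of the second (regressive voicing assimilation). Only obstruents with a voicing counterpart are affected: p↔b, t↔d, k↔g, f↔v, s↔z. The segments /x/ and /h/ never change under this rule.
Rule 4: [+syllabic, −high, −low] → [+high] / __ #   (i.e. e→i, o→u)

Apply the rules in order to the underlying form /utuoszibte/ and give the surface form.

usuozzipti

Rule 1 (intervocalic spirantization): /t/ is a stop between vowels /u/ and /u/, so it spirantizes to the fricative [s]. /utuoszibte/ → usuoszibte.
Rule 2 (high vowel syncope): no segment meets the environment; /usuoszibte/ is unchanged.
Rule 3 (regressive voicing assimilation): /s/ precedes the voiced obstruent /z/, so it voices to [z] by assimilation. /b/ precedes the voiceless obstruent /t/, so it devoices to [p] by assimilation. /usuoszibte/ → usuozzipte.
Rule 4 (final vowel raising): /e/ is a mid vowel in word-final position, so it raises to [i]. /usuozzipte/ → usuozzipti.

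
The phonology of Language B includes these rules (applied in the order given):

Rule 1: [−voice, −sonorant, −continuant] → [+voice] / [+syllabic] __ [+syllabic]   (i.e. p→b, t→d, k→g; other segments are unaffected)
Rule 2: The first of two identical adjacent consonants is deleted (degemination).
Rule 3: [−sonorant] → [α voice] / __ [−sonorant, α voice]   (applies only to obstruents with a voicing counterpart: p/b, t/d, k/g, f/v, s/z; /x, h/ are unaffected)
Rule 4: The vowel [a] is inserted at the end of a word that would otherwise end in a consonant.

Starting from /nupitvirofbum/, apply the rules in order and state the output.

nubidvirovbuma

Rule 1 (intervocalic voicing): /p/ is a voiceless stop between vowels /u/ and /i/, so it voices to [b]. /nupitvirofbum/ → nubitvirofbum.
Rule 2 (degemination): no segment meets the environment; /nubitvirofbum/ is unchanged.
Rule 3 (regressive voicing assimilation): /t/ precedes the voiced obstruent /v/, so it voices to [d] by assimilation. /f/ precedes the voiced obstruent /b/, so it voices to [v] by assimilation. /nubitvirofbum/ → nubidvirovbum.
Rule 4 (final a-epenthesis): the form ends in the consonant /m/, so [a] is inserted word-finally. /nubidvirovbum/ → nubidvirovbuma.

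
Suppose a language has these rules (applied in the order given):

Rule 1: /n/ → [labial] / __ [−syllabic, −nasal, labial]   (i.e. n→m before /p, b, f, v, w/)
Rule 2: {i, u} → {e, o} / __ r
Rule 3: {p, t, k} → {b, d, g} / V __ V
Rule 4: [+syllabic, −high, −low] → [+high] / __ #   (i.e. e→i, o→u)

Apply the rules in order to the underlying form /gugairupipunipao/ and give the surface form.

gugaerubibunibau

Rule 1 (nasal place assimilation): no segment meets the environment; /gugairupipunipao/ is unchanged.
Rule 2 (pre-rhotic lowering): /i/ is a high vowel immediately before /r/, so it lowers to [e]. /gugairupipunipao/ → gugaerupipunipao.
Rule 3 (intervocalic voicing): /p/ is a voiceless stop between vowels /u/ and /i/, so it voices to [b]. /p/ is a voiceless stop between vowels /i/ and /u/, so it voices to [b]. /p/ is a voiceless stop between vowels /i/ and /a/, so it voices to [b]. /gugaerupipunipao/ → gugaerubibunibao.
Rule 4 (final vowel raising): /o/ is a mid vowel in word-final position, so it raises to [u]. /gugaerubibunibao/ → gugaerubibunibau.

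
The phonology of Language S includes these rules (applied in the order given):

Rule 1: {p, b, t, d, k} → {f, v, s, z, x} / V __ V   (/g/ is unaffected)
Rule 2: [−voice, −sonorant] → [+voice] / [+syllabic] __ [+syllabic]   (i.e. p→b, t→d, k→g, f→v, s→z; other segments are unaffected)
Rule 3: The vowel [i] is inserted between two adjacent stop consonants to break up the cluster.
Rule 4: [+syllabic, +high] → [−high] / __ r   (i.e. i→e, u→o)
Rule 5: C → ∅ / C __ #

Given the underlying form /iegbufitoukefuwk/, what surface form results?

iegibuvizouxevuw

Rule 1 (intervocalic spirantization): /t/ is a stop between vowels /i/ and /o/, so it spirantizes to the fricative [s]. /k/ is a stop between vowels /u/ and /e/, so it spirantizes to the fricative [x]. /iegbufitoukefuwk/ → iegbufisouxefuwk.
Rule 2 (intervocalic voicing): /f/ is a voiceless obstruent between vowels /u/ and /i/, so it voices to [v]. /s/ is a voiceless obstruent between vowels /i/ and /o/, so it voices to [z]. /f/ is a voiceless obstruent between vowels /e/ and /u/, so it voices to [v]. /iegbufisouxefuwk/ → iegbuvizouxevuwk.
Rule 3 (stop-cluster i-epenthesis): /g/ and /b/ form a stop–stop cluster, so [i] is inserted between them. /iegbuvizouxevuwk/ → iegibuvizouxevuwk.
Rule 4 (pre-rhotic lowering): no segment meets the environment; /iegibuvizouxevuwk/ is unchanged.
Rule 5 (final cluster simplification): /k/ is the second consonant of a word-final cluster /wk/, so it deletes. /iegibuvizouxevuwk/ → iegibuvizouxevuw.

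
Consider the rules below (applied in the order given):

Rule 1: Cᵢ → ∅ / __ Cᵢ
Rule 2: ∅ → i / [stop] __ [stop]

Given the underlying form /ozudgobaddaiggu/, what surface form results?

ozudigobadaigu

Rule 1 (degemination): /dd/ is a geminate; the first /d/ deletes. /gg/ is a geminate; the first /g/ deletes. /ozudgobaddaiggu/ → ozudgobadaigu.
Rule 2 (stop-cluster i-epenthesis): /d/ and /g/ form a stop–stop cluster, so [i] is inserted between them. /ozudgobadaigu/ → ozudigobadaigu.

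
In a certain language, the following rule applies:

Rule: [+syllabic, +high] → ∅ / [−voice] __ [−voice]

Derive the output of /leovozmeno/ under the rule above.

No segment of /leovozmeno/ meets the structural description of the rule, so the form surfaces unchanged.

leovozmeno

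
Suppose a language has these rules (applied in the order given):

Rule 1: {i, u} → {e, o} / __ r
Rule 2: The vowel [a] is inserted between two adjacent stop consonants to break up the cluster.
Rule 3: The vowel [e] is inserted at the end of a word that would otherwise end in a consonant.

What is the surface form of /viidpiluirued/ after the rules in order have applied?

viidapilueruede

Rule 1 (pre-rhotic lowering): /i/ is a high vowel immediately before /r/, so it lowers to [e]. /viidpiluirued/ → viidpiluerued.
Rule 2 (stop-cluster a-epenthesis): /d/ and /p/ form a stop–stop cluster, so [a] is inserted between them. /viidpiluerued/ → viidapiluerued.
Rule 3 (final e-epenthesis): the form ends in the consonant /d/, so [e] is inserted word-finally. /viidapiluerued/ → viidapilueruede.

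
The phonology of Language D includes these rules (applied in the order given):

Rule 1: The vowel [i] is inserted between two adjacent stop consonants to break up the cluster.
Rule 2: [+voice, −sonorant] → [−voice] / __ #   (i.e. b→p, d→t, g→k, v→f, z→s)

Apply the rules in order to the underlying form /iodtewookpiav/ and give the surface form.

Rule 1 (stop-cluster i-epenthesis): /d/ and /t/ form a stop–stop cluster, so [i] is inserted between them. /k/ and /p/ form a stop–stop cluster, so [i] is inserted between them. /iodtewookpiav/ → ioditewookipiav.
Rule 2 (final devoicing): /v/ is a voiced obstruent in word-final position, so it devoices to [f]. /ioditewookipiav/ → ioditewookipiaf.

ioditewookipiaf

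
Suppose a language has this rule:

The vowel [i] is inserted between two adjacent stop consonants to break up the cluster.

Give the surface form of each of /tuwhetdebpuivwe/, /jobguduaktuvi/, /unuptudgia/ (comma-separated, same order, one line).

/tuwhetdebpuivwe/: /t/ and /d/ form a stop–stop cluster, so [i] is inserted between them. /b/ and /p/ form a stop–stop cluster, so [i] is inserted between them. → [tuwhetidebipuivwe].
/jobguduaktuvi/: /b/ and /g/ form a stop–stop cluster, so [i] is inserted between them. /k/ and /t/ form a stop–stop cluster, so [i] is inserted between them. → [jobiguduakituvi].
/unuptudgia/: /p/ and /t/ form a stop–stop cluster, so [i] is inserted between them. /d/ and /g/ form a stop–stop cluster, so [i] is inserted between them. → [unupitudigia].

tuwhetidebipuivwe, jobiguduakituvi, unupitudigia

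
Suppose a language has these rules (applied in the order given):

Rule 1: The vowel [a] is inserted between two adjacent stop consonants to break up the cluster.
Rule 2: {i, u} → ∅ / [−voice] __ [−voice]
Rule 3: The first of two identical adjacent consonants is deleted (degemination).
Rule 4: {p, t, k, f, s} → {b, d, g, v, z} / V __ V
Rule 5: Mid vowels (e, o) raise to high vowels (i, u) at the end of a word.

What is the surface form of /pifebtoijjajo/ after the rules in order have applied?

pfebadoijaju

Rule 1 (stop-cluster a-epenthesis): /b/ and /t/ form a stop–stop cluster, so [a] is inserted between them. /pifebtoijjajo/ → pifebatoijjajo.
Rule 2 (high vowel syncope): /i/ is a high vowel flanked by voiceless consonants /p/ and /f/, so it deletes. /pifebatoijjajo/ → pfebatoijjajo.
Rule 3 (degemination): /jj/ is a geminate; the first /j/ deletes. /pfebatoijjajo/ → pfebatoijajo.
Rule 4 (intervocalic voicing): /t/ is a voiceless obstruent between vowels /a/ and /o/, so it voices to [d]. /pfebatoijajo/ → pfebadoijajo.
Rule 5 (final vowel raising): /o/ is a mid vowel in word-final position, so it raises to [u]. /pfebadoijajo/ → pfebadoijaju.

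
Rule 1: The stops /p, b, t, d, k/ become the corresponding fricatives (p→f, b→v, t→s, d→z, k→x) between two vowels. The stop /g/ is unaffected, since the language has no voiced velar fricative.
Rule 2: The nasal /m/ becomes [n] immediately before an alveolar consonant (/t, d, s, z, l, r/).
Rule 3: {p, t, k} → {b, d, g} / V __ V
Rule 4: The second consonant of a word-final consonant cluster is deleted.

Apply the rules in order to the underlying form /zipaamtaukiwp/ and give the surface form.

Rule 1 (intervocalic spirantization): /p/ is a stop between vowels /i/ and /a/, so it spirantizes to the fricative [f]. /k/ is a stop between vowels /u/ and /i/, so it spirantizes to the fricative [x]. /zipaamtaukiwp/ → zifaamtauxiwp.
Rule 2 (nasal place assimilation): /m/ precedes the alveolar consonant /t/, so it assimilates in place to [n]. /zifaamtauxiwp/ → zifaantauxiwp.
Rule 3 (intervocalic voicing): no segment meets the environment; /zifaantauxiwp/ is unchanged.
Rule 4 (final cluster simplification): /p/ is the second consonant of a word-final cluster /wp/, so it deletes. /zifaantauxiwp/ → zifaantauxiw.

zifaantauxiw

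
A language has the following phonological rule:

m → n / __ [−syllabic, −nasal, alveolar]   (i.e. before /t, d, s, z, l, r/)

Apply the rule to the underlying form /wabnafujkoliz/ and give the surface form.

wabnafujkoliz

No segment of /wabnafujkoliz/ meets the structural description of the rule, so the form surfaces unchanged.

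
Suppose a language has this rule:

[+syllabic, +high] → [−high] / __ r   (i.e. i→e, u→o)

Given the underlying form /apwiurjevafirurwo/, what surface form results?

apwiorjevaferorwo

Scanning /apwiurjevafirurwo/: /i/ at position 4 is not in the conditioning environment; /u/ is a high vowel immediately before /r/, so it lowers to [o]; /i/ is a high vowel immediately before /r/, so it lowers to [e]; /u/ is a high vowel immediately before /r/, so it lowers to [o].
Result: [apwiorjevaferorwo].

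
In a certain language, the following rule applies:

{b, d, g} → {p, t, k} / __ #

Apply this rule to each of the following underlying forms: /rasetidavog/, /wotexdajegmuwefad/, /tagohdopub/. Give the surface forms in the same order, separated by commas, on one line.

/rasetidavog/: /g/ is a voiced stop in word-final position, so it devoices to [k]. → [rasetidavok].
/wotexdajegmuwefad/: /d/ is a voiced stop in word-final position, so it devoices to [t]. → [wotexdajegmuwefat].
/tagohdopub/: /b/ is a voiced stop in word-final position, so it devoices to [p]. → [tagohdopup].

rasetidavok, wotexdajegmuwefat, tagohdopup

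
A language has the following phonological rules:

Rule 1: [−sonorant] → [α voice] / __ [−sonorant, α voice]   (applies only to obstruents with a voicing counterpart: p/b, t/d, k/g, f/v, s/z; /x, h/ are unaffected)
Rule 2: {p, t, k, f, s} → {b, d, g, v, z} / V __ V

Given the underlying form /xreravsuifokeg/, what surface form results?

xrerafsuivogeg

Rule 1 (regressive voicing assimilation): /v/ precedes the voiceless obstruent /s/, so it devoices to [f] by assimilation. /xreravsuifokeg/ → xrerafsuifokeg.
Rule 2 (intervocalic voicing): /f/ is a voiceless obstruent between vowels /i/ and /o/, so it voices to [v]. /k/ is a voiceless obstruent between vowels /o/ and /e/, so it voices to [g]. /xrerafsuifokeg/ → xrerafsuivogeg.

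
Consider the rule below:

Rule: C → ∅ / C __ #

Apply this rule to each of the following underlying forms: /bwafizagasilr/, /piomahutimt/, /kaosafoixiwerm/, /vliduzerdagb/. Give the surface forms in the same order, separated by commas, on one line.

/bwafizagasilr/: /r/ is the second consonant of a word-final cluster /lr/, so it deletes. → [bwafizagasil].
/piomahutimt/: /t/ is the second consonant of a word-final cluster /mt/, so it deletes. → [piomahutim].
/kaosafoixiwerm/: /m/ is the second consonant of a word-final cluster /rm/, so it deletes. → [kaosafoixiwer].
/vliduzerdagb/: /b/ is the second consonant of a word-final cluster /gb/, so it deletes. → [vliduzerdag].

bwafizagasil, piomahutim, kaosafoixiwer, vliduzerdag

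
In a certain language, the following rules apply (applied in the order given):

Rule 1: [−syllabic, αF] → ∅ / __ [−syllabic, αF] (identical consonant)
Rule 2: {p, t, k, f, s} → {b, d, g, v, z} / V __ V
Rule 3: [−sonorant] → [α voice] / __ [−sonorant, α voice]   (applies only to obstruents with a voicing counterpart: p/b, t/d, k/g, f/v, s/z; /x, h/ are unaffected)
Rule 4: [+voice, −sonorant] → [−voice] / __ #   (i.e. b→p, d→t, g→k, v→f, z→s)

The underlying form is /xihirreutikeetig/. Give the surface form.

Rule 1 (degemination): /rr/ is a geminate; the first /r/ deletes. /xihirreutikeetig/ → xihireutikeetig.
Rule 2 (intervocalic voicing): /t/ is a voiceless obstruent between vowels /u/ and /i/, so it voices to [d]. /k/ is a voiceless obstruent between vowels /i/ and /e/, so it voices to [g]. /t/ is a voiceless obstruent between vowels /e/ and /i/, so it voices to [d]. /xihireutikeetig/ → xihireudigeedig.
Rule 3 (regressive voicing assimilation): no segment meets the environment; /xihireudigeedig/ is unchanged.
Rule 4 (final devoicing): /g/ is a voiced obstruent in word-final position, so it devoices to [k]. /xihireudigeedig/ → xihireudigeedik.

xihireudigeedik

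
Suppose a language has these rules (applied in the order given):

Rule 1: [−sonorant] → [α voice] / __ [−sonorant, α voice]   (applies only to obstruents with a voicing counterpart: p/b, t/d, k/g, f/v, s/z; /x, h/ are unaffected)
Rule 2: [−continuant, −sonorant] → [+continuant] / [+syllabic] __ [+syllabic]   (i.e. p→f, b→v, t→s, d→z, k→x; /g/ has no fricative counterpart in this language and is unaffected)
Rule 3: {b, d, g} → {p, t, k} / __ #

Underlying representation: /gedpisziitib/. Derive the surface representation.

getpizziisip

Rule 1 (regressive voicing assimilation): /d/ precedes the voiceless obstruent /p/, so it devoices to [t] by assimilation. /s/ precedes the voiced obstruent /z/, so it voices to [z] by assimilation. /gedpisziitib/ → getpizziitib.
Rule 2 (intervocalic spirantization): /t/ is a stop between vowels /i/ and /i/, so it spirantizes to the fricative [s]. /getpizziitib/ → getpizziisib.
Rule 3 (final devoicing): /b/ is a voiced stop in word-final position, so it devoices to [p]. /getpizziisib/ → getpizziisip.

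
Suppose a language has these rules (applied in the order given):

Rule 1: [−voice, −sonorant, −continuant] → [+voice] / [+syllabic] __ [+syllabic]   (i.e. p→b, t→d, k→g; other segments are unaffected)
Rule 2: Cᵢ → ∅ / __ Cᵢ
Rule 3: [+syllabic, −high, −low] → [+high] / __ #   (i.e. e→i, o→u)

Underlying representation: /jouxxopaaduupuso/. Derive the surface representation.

jouxobaaduubusu

Rule 1 (intervocalic voicing): /p/ is a voiceless stop between vowels /o/ and /a/, so it voices to [b]. /p/ is a voiceless stop between vowels /u/ and /u/, so it voices to [b]. /jouxxopaaduupuso/ → jouxxobaaduubuso.
Rule 2 (degemination): /xx/ is a geminate; the first /x/ deletes. /jouxxobaaduubuso/ → jouxobaaduubuso.
Rule 3 (final vowel raising): /o/ is a mid vowel in word-final position, so it raises to [u]. /jouxobaaduubuso/ → jouxobaaduubusu.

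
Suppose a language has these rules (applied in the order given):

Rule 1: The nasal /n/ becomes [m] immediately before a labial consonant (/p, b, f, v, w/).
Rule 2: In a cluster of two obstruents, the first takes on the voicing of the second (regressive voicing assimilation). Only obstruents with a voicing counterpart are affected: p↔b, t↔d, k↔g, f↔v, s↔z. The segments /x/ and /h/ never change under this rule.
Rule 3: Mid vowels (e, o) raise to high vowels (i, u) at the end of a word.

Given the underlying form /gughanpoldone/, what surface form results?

gukhampoldoni

Rule 1 (nasal place assimilation): /n/ precedes the labial consonant /p/, so it assimilates in place to [m]. /gughanpoldone/ → gughampoldone.
Rule 2 (regressive voicing assimilation): /g/ precedes the voiceless obstruent /h/, so it devoices to [k] by assimilation. /gughampoldone/ → gukhampoldone.
Rule 3 (final vowel raising): /e/ is a mid vowel in word-final position, so it raises to [i]. /gukhampoldone/ → gukhampoldoni.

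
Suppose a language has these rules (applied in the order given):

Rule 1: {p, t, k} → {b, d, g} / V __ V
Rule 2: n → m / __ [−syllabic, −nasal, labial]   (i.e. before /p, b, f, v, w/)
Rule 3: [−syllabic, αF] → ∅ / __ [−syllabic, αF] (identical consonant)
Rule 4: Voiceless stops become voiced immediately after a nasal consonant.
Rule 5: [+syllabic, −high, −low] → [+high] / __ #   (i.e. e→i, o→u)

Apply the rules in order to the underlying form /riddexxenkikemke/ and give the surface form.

Rule 1 (intervocalic voicing): /k/ is a voiceless stop between vowels /i/ and /e/, so it voices to [g]. /riddexxenkikemke/ → riddexxenkigemke.
Rule 2 (nasal place assimilation): no segment meets the environment; /riddexxenkigemke/ is unchanged.
Rule 3 (degemination): /dd/ is a geminate; the first /d/ deletes. /xx/ is a geminate; the first /x/ deletes. /riddexxenkigemke/ → ridexenkigemke.
Rule 4 (post-nasal voicing): /k/ is a voiceless stop immediately after the nasal /n/, so it voices to [g]. /k/ is a voiceless stop immediately after the nasal /m/, so it voices to [g]. /ridexenkigemke/ → ridexengigemge.
Rule 5 (final vowel raising): /e/ is a mid vowel in word-final position, so it raises to [i]. /ridexengigemge/ → ridexengigemgi.

ridexengigemgi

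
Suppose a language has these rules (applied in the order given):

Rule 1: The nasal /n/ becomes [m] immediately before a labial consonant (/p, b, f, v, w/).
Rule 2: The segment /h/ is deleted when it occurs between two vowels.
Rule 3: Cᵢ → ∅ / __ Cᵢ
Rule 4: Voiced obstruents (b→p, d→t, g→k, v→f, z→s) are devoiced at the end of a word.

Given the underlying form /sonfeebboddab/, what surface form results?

Rule 1 (nasal place assimilation): /n/ precedes the labial consonant /f/, so it assimilates in place to [m]. /sonfeebboddab/ → somfeebboddab.
Rule 2 (intervocalic h-deletion): no segment meets the environment; /somfeebboddab/ is unchanged.
Rule 3 (degemination): /bb/ is a geminate; the first /b/ deletes. /dd/ is a geminate; the first /d/ deletes. /somfeebboddab/ → somfeebodab.
Rule 4 (final devoicing): /b/ is a voiced obstruent in word-final position, so it devoices to [p]. /somfeebodab/ → somfeebodap.

somfeebodap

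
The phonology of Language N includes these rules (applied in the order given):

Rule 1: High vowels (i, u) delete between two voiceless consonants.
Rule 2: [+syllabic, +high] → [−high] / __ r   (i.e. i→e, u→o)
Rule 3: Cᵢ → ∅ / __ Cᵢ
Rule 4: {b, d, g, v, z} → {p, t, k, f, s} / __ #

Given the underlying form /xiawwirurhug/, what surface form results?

xiawerorhuk

Rule 1 (high vowel syncope): no segment meets the environment; /xiawwirurhug/ is unchanged.
Rule 2 (pre-rhotic lowering): /i/ is a high vowel immediately before /r/, so it lowers to [e]. /u/ is a high vowel immediately before /r/, so it lowers to [o]. /xiawwirurhug/ → xiawwerorhug.
Rule 3 (degemination): /ww/ is a geminate; the first /w/ deletes. /xiawwerorhug/ → xiawerorhug.
Rule 4 (final devoicing): /g/ is a voiced obstruent in word-final position, so it devoices to [k]. /xiawerorhug/ → xiawerorhuk.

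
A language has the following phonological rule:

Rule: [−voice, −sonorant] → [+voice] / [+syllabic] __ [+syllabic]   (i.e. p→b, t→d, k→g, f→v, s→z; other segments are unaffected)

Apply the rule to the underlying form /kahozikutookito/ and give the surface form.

kahozigudoogido

Scanning /kahozikutookito/: /k/ at position 1 is not in the conditioning environment; /k/ is a voiceless obstruent between vowels /i/ and /u/, so it voices to [g]; /t/ is a voiceless obstruent between vowels /u/ and /o/, so it voices to [d]; /k/ is a voiceless obstruent between vowels /o/ and /i/, so it voices to [g]; /t/ is a voiceless obstruent between vowels /i/ and /o/, so it voices to [d].
Result: [kahozigudoogido].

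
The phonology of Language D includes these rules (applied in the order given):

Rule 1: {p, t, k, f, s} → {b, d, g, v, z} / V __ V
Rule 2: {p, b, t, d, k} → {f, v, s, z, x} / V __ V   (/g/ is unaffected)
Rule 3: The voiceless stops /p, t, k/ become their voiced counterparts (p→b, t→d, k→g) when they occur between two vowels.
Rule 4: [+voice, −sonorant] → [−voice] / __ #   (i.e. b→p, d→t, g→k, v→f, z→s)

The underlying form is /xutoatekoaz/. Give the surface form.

Rule 1 (intervocalic voicing): /t/ is a voiceless obstruent between vowels /u/ and /o/, so it voices to [d]. /t/ is a voiceless obstruent between vowels /a/ and /e/, so it voices to [d]. /k/ is a voiceless obstruent between vowels /e/ and /o/, so it voices to [g]. /xutoatekoaz/ → xudoadegoaz.
Rule 2 (intervocalic spirantization): /d/ is a stop between vowels /u/ and /o/, so it spirantizes to the fricative [z]. /d/ is a stop between vowels /a/ and /e/, so it spirantizes to the fricative [z]. /xudoadegoaz/ → xuzoazegoaz.
Rule 3 (intervocalic voicing): no segment meets the environment; /xuzoazegoaz/ is unchanged.
Rule 4 (final devoicing): /z/ is a voiced obstruent in word-final position, so it devoices to [s]. /xuzoazegoaz/ → xuzoazegoas.

xuzoazegoas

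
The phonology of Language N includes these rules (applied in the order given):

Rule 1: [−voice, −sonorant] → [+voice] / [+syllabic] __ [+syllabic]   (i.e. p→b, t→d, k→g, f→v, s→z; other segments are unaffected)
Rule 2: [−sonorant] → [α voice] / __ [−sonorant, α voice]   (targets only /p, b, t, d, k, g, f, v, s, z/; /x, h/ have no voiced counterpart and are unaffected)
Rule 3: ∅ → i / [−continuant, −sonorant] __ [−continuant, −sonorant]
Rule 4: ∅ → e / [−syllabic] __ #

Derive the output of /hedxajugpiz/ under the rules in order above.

Rule 1 (intervocalic voicing): no segment meets the environment; /hedxajugpiz/ is unchanged.
Rule 2 (regressive voicing assimilation): /d/ precedes the voiceless obstruent /x/, so it devoices to [t] by assimilation. /g/ precedes the voiceless obstruent /p/, so it devoices to [k] by assimilation. /hedxajugpiz/ → hetxajukpiz.
Rule 3 (stop-cluster i-epenthesis): /k/ and /p/ form a stop–stop cluster, so [i] is inserted between them. /hetxajukpiz/ → hetxajukipiz.
Rule 4 (final e-epenthesis): the form ends in the consonant /z/, so [e] is inserted word-finally. /hetxajukipiz/ → hetxajukipize.

hetxajukipize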